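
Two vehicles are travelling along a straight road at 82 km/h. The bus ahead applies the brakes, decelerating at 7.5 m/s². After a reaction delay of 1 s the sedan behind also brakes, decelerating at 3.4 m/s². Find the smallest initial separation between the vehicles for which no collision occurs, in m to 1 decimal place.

82 km/h ÷ 3.6 = 22.7778 m/s.
Leader travels v²/(2a_L) = 518.828 / 15.000 = 34.589 m before stopping.
Follower covers v·t_r = 22.7778 × 1 = 22.778 m while reacting, then v²/(2a_F) = 518.828 / 6.800 = 76.298 m while braking, for a total of 22.778 + 76.298 = 99.076 m.
Since a_F ≤ a_L and the follower starts braking later, the follower is never slower than the leader, so the closest approach is when both have stopped.
Minimum gap = 99.076 − 34.589 = 64.487 m.

Minimum gap ≈ 64.5 m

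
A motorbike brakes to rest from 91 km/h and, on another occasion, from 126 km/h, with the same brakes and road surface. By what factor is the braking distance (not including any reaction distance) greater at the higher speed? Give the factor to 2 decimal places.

Braking distance d = v²/(2a), so with a fixed, d ∝ v².
Factor = (126/91)² = 1.3846² = 1.9171.

Factor ≈ 1.92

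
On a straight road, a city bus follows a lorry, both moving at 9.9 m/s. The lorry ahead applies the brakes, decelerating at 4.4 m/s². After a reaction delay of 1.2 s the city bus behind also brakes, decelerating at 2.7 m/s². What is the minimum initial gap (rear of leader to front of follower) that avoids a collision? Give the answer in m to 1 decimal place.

Minimum gap ≈ 18.9 m

Leader travels v²/(2a_L) = 98.010 / 8.800 = 11.137 m before stopping.
Follower covers v·t_r = 9.9000 × 1.2 = 11.880 m while reacting, then v²/(2a_F) = 98.010 / 5.400 = 18.150 m while braking, for a total of 11.880 + 18.150 = 30.030 m.
Since a_F ≤ a_L and the follower starts braking later, the follower is never slower than the leader, so the closest approach is when both have stopped.
Minimum gap = 30.030 − 11.137 = 18.893 m.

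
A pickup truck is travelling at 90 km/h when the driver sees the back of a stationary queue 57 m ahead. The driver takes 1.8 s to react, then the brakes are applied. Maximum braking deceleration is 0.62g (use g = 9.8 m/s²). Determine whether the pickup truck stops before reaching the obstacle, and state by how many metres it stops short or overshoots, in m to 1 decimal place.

90 km/h ÷ 3.6 = 25.0000 m/s.
a = 0.62 × 9.8 = 6.076 m/s².
Reaction distance = 25.0000 × 1.8 = 45.000 m.
Braking distance = v²/(2a) = 625.000 / 12.152 = 51.432 m.
Total stopping distance = 45.000 + 51.432 = 96.432 m, vs 57 m available — it cannot stop in time and overshoots by 96.432 − 57 = 39.432 m.

No — it overshoots by 39.4 m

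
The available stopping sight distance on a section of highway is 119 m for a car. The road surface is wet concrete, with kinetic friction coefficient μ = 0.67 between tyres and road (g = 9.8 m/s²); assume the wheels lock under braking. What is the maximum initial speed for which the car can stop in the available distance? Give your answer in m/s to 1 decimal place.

Maximum speed ≈ 39.5 m/s

a = μg = 0.67 × 9.8 = 6.566 m/s².
v²/(2a) = d ⇒ v = √(2 × 6.566 × 119) = √1562.71 = 39.5311 m/s.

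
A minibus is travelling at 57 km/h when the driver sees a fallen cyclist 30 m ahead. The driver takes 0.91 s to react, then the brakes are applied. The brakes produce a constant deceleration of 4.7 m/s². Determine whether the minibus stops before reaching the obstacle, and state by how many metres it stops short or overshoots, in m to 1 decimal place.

No — it overshoots by 11.1 m

57 km/h ÷ 3.6 = 15.8333 m/s.
Reaction distance = 15.8333 × 0.91 = 14.408 m.
Braking distance = v²/(2a) = 250.693 / 9.400 = 26.669 m.
Total stopping distance = 14.408 + 26.669 = 41.077 m, vs 30 m available — it cannot stop in time and overshoots by 41.077 − 30 = 11.077 m.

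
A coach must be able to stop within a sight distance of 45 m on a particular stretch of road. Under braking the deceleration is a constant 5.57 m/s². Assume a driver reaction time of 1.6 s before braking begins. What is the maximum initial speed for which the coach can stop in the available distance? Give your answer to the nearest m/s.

Maximum speed ≈ 15 m/s

Stopping distance: v·t_r + v²/(2a) = 45 with t_r = 1.6 s and a = 5.570 m/s².
So v² + 17.824 v − 501.30 = 0.
Positive root: v = −a·t_r + √((a·t_r)² + 2a·d) = −8.912 + √(79.424 + 501.30) = 15.1862 m/s.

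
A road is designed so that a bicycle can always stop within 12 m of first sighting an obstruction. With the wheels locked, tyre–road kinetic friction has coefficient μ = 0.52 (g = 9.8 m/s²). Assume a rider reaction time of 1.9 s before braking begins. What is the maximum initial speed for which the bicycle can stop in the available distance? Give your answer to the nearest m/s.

a = μg = 0.52 × 9.8 = 5.096 m/s².
Stopping distance: v·t_r + v²/(2a) = 12 with t_r = 1.9 s and a = 5.096 m/s².
So v² + 19.365 v − 122.30 = 0.
Positive root: v = −a·t_r + √((a·t_r)² + 2a·d) = −9.682 + √(93.741 + 122.30) = 5.0163 m/s.

Maximum speed ≈ 5 m/s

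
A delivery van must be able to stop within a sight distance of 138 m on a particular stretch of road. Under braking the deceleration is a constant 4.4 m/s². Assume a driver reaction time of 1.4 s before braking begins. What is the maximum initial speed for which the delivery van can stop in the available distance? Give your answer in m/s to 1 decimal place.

Stopping distance: v·t_r + v²/(2a) = 138 with t_r = 1.4 s and a = 4.400 m/s².
So v² + 12.320 v − 1214.40 = 0.
Positive root: v = −a·t_r + √((a·t_r)² + 2a·d) = −6.160 + √(37.946 + 1214.40) = 29.2285 m/s.

Maximum speed ≈ 29.2 m/s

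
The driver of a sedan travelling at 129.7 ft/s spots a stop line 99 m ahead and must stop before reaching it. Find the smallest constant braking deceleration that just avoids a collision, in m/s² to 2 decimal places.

129.7 ft/s × 0.3048 = 39.5326 m/s.
v² = 2a·d ⇒ a = v²/(2d) = 39.5326² / (2 × 99.000) = 1562.826 / 198.000 = 7.8931 m/s².

Required deceleration ≈ 7.89 m/s²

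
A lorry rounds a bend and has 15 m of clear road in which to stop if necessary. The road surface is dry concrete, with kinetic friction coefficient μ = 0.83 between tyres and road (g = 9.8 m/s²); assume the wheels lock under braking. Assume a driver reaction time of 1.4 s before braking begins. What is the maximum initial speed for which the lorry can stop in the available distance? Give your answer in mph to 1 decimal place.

Maximum speed ≈ 17.8 mph

a = μg = 0.83 × 9.8 = 8.134 m/s².
Stopping distance: v·t_r + v²/(2a) = 15 with t_r = 1.4 s and a = 8.134 m/s².
So v² + 22.775 v − 244.02 = 0.
Positive root: v = −a·t_r + √((a·t_r)² + 2a·d) = −11.388 + √(129.687 + 244.02) = 7.9435 m/s.
7.9435 m/s ÷ 0.44704 = 17.769 mph.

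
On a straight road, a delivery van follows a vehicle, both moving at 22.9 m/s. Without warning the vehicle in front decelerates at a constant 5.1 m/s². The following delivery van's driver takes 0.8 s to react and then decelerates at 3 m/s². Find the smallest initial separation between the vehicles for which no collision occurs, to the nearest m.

Leader travels v²/(2a_L) = 524.410 / 10.200 = 51.413 m before stopping.
Follower covers v·t_r = 22.9000 × 0.8 = 18.320 m while reacting, then v²/(2a_F) = 524.410 / 6.000 = 87.402 m while braking, for a total of 18.320 + 87.402 = 105.722 m.
Since a_F ≤ a_L and the follower starts braking later, the follower is never slower than the leader, so the closest approach is when both have stopped.
Minimum gap = 105.722 − 51.413 = 54.309 m.

Minimum gap ≈ 54 m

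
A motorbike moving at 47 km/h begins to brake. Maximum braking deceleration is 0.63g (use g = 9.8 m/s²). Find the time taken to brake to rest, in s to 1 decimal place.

47 km/h ÷ 3.6 = 13.0556 m/s.
a = 0.63 × 9.8 = 6.174 m/s².
Braking time = v/a = 13.0556 / 6.174 = 2.115 s.

Braking time ≈ 2.1 s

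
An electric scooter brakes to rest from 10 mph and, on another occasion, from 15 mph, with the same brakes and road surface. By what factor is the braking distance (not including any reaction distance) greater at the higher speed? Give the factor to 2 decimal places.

Factor ≈ 2.25

Braking distance d = v²/(2a), so with a fixed, d ∝ v².
Factor = (15/10)² = 1.5000² = 2.2500.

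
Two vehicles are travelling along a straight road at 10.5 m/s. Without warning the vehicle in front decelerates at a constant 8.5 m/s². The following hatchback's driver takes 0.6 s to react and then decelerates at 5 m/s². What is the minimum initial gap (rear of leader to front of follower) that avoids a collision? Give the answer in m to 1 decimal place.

Leader travels v²/(2a_L) = 110.250 / 17.000 = 6.485 m before stopping.
Follower covers v·t_r = 10.5000 × 0.6 = 6.300 m while reacting, then v²/(2a_F) = 110.250 / 10.000 = 11.025 m while braking, for a total of 6.300 + 11.025 = 17.325 m.
Since a_F ≤ a_L and the follower starts braking later, the follower is never slower than the leader, so the closest approach is when both have stopped.
Minimum gap = 17.325 − 6.485 = 10.840 m.

Minimum gap ≈ 10.8 m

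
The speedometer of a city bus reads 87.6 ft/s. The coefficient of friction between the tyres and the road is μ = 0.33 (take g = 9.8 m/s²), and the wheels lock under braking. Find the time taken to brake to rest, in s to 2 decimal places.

Braking time ≈ 8.26 s

87.6 ft/s × 0.3048 = 26.7005 m/s.
a = μg = 0.33 × 9.8 = 3.234 m/s².
Braking time = v/a = 26.7005 / 3.234 = 8.256 s.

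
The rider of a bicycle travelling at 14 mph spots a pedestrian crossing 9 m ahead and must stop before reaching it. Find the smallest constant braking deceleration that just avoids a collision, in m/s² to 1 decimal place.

14 mph × 0.44704 = 6.2586 m/s.
v² = 2a·d ⇒ a = v²/(2d) = 6.2586² / (2 × 9.000) = 39.170 / 18.000 = 2.1761 m/s².

Required deceleration ≈ 2.2 m/s²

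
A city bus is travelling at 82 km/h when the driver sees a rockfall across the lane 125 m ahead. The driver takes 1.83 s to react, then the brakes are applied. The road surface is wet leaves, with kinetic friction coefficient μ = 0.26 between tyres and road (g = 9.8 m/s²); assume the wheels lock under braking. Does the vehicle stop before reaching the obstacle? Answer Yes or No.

No

82 km/h ÷ 3.6 = 22.7778 m/s.
a = μg = 0.26 × 9.8 = 2.548 m/s².
Reaction distance = 22.7778 × 1.83 = 41.683 m.
Braking distance = v²/(2a) = 518.828 / 5.096 = 101.811 m.
Total stopping distance = 41.683 + 101.811 = 143.494 m, vs 125 m available — it cannot stop in time and overshoots by 143.494 − 125 = 18.494 m.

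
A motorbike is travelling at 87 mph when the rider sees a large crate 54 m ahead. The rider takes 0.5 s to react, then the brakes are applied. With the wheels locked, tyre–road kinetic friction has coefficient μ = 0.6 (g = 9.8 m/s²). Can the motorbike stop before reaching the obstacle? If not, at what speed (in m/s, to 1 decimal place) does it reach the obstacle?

No — it strikes the obstacle at 33.3 m/s

87 mph × 0.44704 = 38.8925 m/s.
a = μg = 0.6 × 9.8 = 5.880 m/s².
Reaction distance = 38.8925 × 0.5 = 19.446 m.
Braking distance needed to stop: v²/(2a) = 1512.627 / 11.760 = 128.625 m, so total needed = 19.446 + 128.625 = 148.071 m > 54 m — it cannot stop.
Distance remaining when braking begins: 54 − 19.446 = 34.554 m.
v² = v₀² − 2a·d = 1512.627 − 2 × 5.880 × 34.554 = 1106.272 m²/s².
v = √1106.272 = 33.261 m/s.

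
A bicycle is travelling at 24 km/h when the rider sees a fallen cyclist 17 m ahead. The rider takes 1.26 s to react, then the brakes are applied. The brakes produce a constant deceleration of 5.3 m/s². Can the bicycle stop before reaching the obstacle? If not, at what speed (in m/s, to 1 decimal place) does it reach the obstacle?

24 km/h ÷ 3.6 = 6.6667 m/s.
Reaction distance = 6.6667 × 1.26 = 8.400 m.
Braking distance = v²/(2a) = 44.445 / 10.600 = 4.193 m.
Total stopping distance = 8.400 + 4.193 = 12.593 m, vs 17 m available — it stops with 17 − 12.593 = 4.407 m to spare.

Yes — it stops about 4.4 m short of the obstacle, so it never reaches it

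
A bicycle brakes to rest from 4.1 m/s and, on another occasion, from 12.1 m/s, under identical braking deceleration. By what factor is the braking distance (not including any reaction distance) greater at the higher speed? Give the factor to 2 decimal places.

Factor ≈ 8.71

Braking distance d = v²/(2a), so with a fixed, d ∝ v².
Factor = (12.1/4.1)² = 2.9512² = 8.7096.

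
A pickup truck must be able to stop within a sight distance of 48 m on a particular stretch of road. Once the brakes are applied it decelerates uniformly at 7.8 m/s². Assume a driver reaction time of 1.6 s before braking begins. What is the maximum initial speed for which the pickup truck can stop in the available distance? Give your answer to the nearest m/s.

Maximum speed ≈ 18 m/s

Stopping distance: v·t_r + v²/(2a) = 48 with t_r = 1.6 s and a = 7.800 m/s².
So v² + 24.960 v − 748.80 = 0.
Positive root: v = −a·t_r + √((a·t_r)² + 2a·d) = −12.480 + √(155.750 + 748.80) = 17.5957 m/s.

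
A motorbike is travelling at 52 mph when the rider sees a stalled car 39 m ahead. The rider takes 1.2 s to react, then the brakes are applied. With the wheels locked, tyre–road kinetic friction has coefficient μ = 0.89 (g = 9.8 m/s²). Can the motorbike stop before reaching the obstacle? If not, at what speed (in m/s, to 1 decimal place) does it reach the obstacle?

52 mph × 0.44704 = 23.2461 m/s.
a = μg = 0.89 × 9.8 = 8.722 m/s².
Reaction distance = 23.2461 × 1.2 = 27.895 m.
Braking distance needed to stop: v²/(2a) = 540.381 / 17.444 = 30.978 m, so total needed = 27.895 + 30.978 = 58.873 m > 39 m — it cannot stop.
Distance remaining when braking begins: 39 − 27.895 = 11.105 m.
v² = v₀² − 2a·d = 540.381 − 2 × 8.722 × 11.105 = 346.665 m²/s².
v = √346.665 = 18.619 m/s.

No — it strikes the obstacle at 18.6 m/s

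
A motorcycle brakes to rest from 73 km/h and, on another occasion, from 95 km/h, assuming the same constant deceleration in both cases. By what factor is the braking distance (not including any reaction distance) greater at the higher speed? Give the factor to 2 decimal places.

Factor ≈ 1.69

Braking distance d = v²/(2a), so with a fixed, d ∝ v².
Factor = (95/73)² = 1.3014² = 1.6936.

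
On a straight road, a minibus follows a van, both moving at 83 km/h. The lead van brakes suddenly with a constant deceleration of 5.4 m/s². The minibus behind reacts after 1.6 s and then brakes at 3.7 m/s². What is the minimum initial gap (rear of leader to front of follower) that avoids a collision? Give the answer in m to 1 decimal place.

83 km/h ÷ 3.6 = 23.0556 m/s.
Leader travels v²/(2a_L) = 531.561 / 10.800 = 49.219 m before stopping.
Follower covers v·t_r = 23.0556 × 1.6 = 36.889 m while reacting, then v²/(2a_F) = 531.561 / 7.400 = 71.833 m while braking, for a total of 36.889 + 71.833 = 108.722 m.
Since a_F ≤ a_L and the follower starts braking later, the follower is never slower than the leader, so the closest approach is when both have stopped.
Minimum gap = 108.722 − 49.219 = 59.503 m.

Minimum gap ≈ 59.5 m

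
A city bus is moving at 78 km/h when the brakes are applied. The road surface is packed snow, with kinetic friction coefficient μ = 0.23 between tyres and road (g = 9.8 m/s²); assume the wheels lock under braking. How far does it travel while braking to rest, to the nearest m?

78 km/h ÷ 3.6 = 21.6667 m/s.
a = μg = 0.23 × 9.8 = 2.254 m/s².
Braking distance = v²/(2a) = 21.6667² / (2 × 2.254) = 469.446 / 4.508 = 104.136 m.

Braking distance ≈ 104 m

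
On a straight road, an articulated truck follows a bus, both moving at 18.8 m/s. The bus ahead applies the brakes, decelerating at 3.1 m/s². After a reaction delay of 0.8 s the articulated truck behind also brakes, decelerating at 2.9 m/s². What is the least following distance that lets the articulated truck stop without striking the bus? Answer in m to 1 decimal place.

Leader travels v²/(2a_L) = 353.440 / 6.200 = 57.006 m before stopping.
Follower covers v·t_r = 18.8000 × 0.8 = 15.040 m while reacting, then v²/(2a_F) = 353.440 / 5.800 = 60.938 m while braking, for a total of 15.040 + 60.938 = 75.978 m.
Since a_F ≤ a_L and the follower starts braking later, the follower is never slower than the leader, so the closest approach is when both have stopped.
Minimum gap = 75.978 − 57.006 = 18.972 m.

Minimum gap ≈ 19.0 m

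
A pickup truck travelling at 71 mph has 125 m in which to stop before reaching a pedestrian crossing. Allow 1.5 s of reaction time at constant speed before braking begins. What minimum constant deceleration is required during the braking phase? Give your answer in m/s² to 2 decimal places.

Required deceleration ≈ 6.51 m/s²

71 mph × 0.44704 = 31.7398 m/s.
Distance covered during reaction = 31.7398 × 1.5 = 47.610 m.
Distance available for braking: 125 − 47.610 = 77.390 m.
v² = 2a·d ⇒ a = v²/(2d) = 31.7398² / (2 × 77.390) = 1007.415 / 154.780 = 6.5087 m/s².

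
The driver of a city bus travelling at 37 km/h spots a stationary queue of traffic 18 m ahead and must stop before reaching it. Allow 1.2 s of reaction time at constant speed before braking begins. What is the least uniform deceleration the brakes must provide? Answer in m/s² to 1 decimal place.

Required deceleration ≈ 9.3 m/s²

37 km/h ÷ 3.6 = 10.2778 m/s.
Distance covered during reaction = 10.2778 × 1.2 = 12.333 m.
Distance available for braking: 18 − 12.333 = 5.667 m.
v² = 2a·d ⇒ a = v²/(2d) = 10.2778² / (2 × 5.667) = 105.633 / 11.334 = 9.3200 m/s².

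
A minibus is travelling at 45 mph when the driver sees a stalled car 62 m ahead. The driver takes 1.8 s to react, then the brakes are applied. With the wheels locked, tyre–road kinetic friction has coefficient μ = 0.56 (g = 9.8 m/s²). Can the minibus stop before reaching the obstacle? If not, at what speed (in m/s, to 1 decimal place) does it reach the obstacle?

No — it strikes the obstacle at 11.0 m/s

45 mph × 0.44704 = 20.1168 m/s.
a = μg = 0.56 × 9.8 = 5.488 m/s².
Reaction distance = 20.1168 × 1.8 = 36.210 m.
Braking distance needed to stop: v²/(2a) = 404.686 / 10.976 = 36.870 m, so total needed = 36.210 + 36.870 = 73.080 m > 62 m — it cannot stop.
Distance remaining when braking begins: 62 − 36.210 = 25.790 m.
v² = v₀² − 2a·d = 404.686 − 2 × 5.488 × 25.790 = 121.615 m²/s².
v = √121.615 = 11.028 m/s.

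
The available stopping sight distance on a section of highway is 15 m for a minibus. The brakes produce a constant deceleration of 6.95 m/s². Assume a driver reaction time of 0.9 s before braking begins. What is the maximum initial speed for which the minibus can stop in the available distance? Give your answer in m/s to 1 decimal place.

Stopping distance: v·t_r + v²/(2a) = 15 with t_r = 0.9 s and a = 6.950 m/s².
So v² + 12.510 v − 208.50 = 0.
Positive root: v = −a·t_r + √((a·t_r)² + 2a·d) = −6.255 + √(39.125 + 208.50) = 9.4811 m/s.

Maximum speed ≈ 9.5 m/s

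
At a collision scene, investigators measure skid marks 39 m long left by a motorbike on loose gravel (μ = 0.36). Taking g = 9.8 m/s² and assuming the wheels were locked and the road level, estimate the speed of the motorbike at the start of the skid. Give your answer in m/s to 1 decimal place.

Deceleration a = μg = 0.36 × 9.8 = 3.528 m/s².
v = √(2a·d) = √(2 × 3.528 × 39) = √275.184 = 16.5887 m/s.

Initial speed ≈ 16.6 m/s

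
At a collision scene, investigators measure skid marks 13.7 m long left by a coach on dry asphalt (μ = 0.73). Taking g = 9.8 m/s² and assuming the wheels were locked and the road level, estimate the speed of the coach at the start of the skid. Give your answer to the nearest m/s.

Initial speed ≈ 14 m/s

Deceleration a = μg = 0.73 × 9.8 = 7.154 m/s².
v = √(2a·d) = √(2 × 7.154 × 13.7) = √196.020 = 14.0007 m/s.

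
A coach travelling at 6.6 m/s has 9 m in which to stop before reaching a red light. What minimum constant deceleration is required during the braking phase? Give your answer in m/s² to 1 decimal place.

v² = 2a·d ⇒ a = v²/(2d) = 6.6000² / (2 × 9.000) = 43.560 / 18.000 = 2.4200 m/s².

Required deceleration ≈ 2.4 m/s²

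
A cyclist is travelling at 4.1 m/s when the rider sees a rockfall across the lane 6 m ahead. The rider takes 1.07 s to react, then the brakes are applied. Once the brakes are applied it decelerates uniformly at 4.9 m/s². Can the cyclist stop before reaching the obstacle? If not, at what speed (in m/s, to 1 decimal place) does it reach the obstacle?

Reaction distance = 4.1000 × 1.07 = 4.387 m.
Braking distance needed to stop: v²/(2a) = 16.810 / 9.800 = 1.715 m, so total needed = 4.387 + 1.715 = 6.102 m > 6 m — it cannot stop.
Distance remaining when braking begins: 6 − 4.387 = 1.613 m.
v² = v₀² − 2a·d = 16.810 − 2 × 4.900 × 1.613 = 1.003 m²/s².
v = √1.003 = 1.001 m/s.

No — it strikes the obstacle at 1.0 m/s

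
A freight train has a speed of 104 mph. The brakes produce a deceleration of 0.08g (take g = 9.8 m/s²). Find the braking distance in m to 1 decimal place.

104 mph × 0.44704 = 46.4922 m/s.
a = 0.08 × 9.8 = 0.784 m/s².
Braking distance = v²/(2a) = 46.4922² / (2 × 0.784) = 2161.525 / 1.568 = 1378.524 m.

Braking distance ≈ 1378.5 m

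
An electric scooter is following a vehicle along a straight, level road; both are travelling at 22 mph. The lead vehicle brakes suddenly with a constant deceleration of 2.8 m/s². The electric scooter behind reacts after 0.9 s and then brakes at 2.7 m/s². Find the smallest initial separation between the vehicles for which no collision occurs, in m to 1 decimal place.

22 mph × 0.44704 = 9.8349 m/s.
Leader travels v²/(2a_L) = 96.725 / 5.600 = 17.272 m before stopping.
Follower covers v·t_r = 9.8349 × 0.9 = 8.851 m while reacting, then v²/(2a_F) = 96.725 / 5.400 = 17.912 m while braking, for a total of 8.851 + 17.912 = 26.763 m.
Since a_F ≤ a_L and the follower starts braking later, the follower is never slower than the leader, so the closest approach is when both have stopped.
Minimum gap = 26.763 − 17.272 = 9.491 m.

Minimum gap ≈ 9.5 m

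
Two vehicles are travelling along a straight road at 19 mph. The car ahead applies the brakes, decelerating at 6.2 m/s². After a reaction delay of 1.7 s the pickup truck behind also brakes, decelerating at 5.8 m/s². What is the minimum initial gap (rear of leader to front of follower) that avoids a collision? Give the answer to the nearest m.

Minimum gap ≈ 15 m

19 mph × 0.44704 = 8.4938 m/s.
Leader travels v²/(2a_L) = 72.145 / 12.400 = 5.818 m before stopping.
Follower covers v·t_r = 8.4938 × 1.7 = 14.439 m while reacting, then v²/(2a_F) = 72.145 / 11.600 = 6.219 m while braking, for a total of 14.439 + 6.219 = 20.658 m.
Since a_F ≤ a_L and the follower starts braking later, the follower is never slower than the leader, so the closest approach is when both have stopped.
Minimum gap = 20.658 − 5.818 = 14.840 m.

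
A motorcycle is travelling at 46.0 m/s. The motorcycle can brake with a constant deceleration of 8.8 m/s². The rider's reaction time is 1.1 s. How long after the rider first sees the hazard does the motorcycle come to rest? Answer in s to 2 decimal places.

Braking time = v/a = 46.0000 / 8.800 = 5.227 s.
Total = 1.1 + 5.227 = 6.327 s.

Total time ≈ 6.33 s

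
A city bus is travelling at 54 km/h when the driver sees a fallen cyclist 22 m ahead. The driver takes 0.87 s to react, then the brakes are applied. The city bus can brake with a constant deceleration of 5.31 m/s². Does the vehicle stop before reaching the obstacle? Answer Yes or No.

54 km/h ÷ 3.6 = 15.0000 m/s.
Reaction distance = 15.0000 × 0.87 = 13.050 m.
Braking distance = v²/(2a) = 225.000 / 10.620 = 21.186 m.
Total stopping distance = 13.050 + 21.186 = 34.236 m, vs 22 m available — it cannot stop in time and overshoots by 34.236 − 22 = 12.236 m.

No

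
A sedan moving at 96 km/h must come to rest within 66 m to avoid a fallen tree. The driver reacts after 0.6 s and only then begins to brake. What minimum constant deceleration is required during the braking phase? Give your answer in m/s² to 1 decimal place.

96 km/h ÷ 3.6 = 26.6667 m/s.
Distance covered during reaction = 26.6667 × 0.6 = 16.000 m.
Distance available for braking: 66 − 16.000 = 50.000 m.
v² = 2a·d ⇒ a = v²/(2d) = 26.6667² / (2 × 50.000) = 711.113 / 100.000 = 7.1111 m/s².

Required deceleration ≈ 7.1 m/s²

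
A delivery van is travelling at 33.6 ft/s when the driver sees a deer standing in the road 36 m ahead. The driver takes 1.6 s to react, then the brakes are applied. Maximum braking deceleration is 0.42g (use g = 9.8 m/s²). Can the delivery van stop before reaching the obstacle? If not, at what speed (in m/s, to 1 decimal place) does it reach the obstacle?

33.6 ft/s × 0.3048 = 10.2413 m/s.
a = 0.42 × 9.8 = 4.116 m/s².
Reaction distance = 10.2413 × 1.6 = 16.386 m.
Braking distance = v²/(2a) = 104.884 / 8.232 = 12.741 m.
Total stopping distance = 16.386 + 12.741 = 29.127 m, vs 36 m available — it stops with 36 − 29.127 = 6.873 m to spare.

Yes — it stops about 6.9 m short of the obstacle, so it never reaches it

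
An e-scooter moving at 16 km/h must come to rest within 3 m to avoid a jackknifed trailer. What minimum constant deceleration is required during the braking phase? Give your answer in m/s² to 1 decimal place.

16 km/h ÷ 3.6 = 4.4444 m/s.
v² = 2a·d ⇒ a = v²/(2d) = 4.4444² / (2 × 3.000) = 19.753 / 6.000 = 3.2922 m/s².

Required deceleration ≈ 3.3 m/s²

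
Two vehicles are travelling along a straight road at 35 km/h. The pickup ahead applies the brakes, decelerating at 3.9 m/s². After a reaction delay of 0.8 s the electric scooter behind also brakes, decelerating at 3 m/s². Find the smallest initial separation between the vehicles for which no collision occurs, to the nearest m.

Minimum gap ≈ 11 m

35 km/h ÷ 3.6 = 9.7222 m/s.
Leader travels v²/(2a_L) = 94.521 / 7.800 = 12.118 m before stopping.
Follower covers v·t_r = 9.7222 × 0.8 = 7.778 m while reacting, then v²/(2a_F) = 94.521 / 6.000 = 15.754 m while braking, for a total of 7.778 + 15.754 = 23.532 m.
Since a_F ≤ a_L and the follower starts braking later, the follower is never slower than the leader, so the closest approach is when both have stopped.
Minimum gap = 23.532 − 12.118 = 11.414 m.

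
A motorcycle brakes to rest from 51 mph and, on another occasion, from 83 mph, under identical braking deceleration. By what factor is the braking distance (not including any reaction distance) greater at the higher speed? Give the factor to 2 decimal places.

Factor ≈ 2.65

Braking distance d = v²/(2a), so with a fixed, d ∝ v².
Factor = (83/51)² = 1.6275² = 2.6488.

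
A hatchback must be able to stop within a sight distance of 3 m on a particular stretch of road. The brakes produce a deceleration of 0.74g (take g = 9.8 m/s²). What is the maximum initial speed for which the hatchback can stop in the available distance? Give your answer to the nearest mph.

a = 0.74 × 9.8 = 7.252 m/s².
v²/(2a) = d ⇒ v = √(2 × 7.252 × 3) = √43.51 = 6.5962 m/s.
6.5962 m/s ÷ 0.44704 = 14.755 mph.

Maximum speed ≈ 15 mph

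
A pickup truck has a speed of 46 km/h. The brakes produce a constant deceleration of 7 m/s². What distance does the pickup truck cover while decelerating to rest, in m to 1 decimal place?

Braking distance ≈ 11.7 m

46 km/h ÷ 3.6 = 12.7778 m/s.
Braking distance = v²/(2a) = 12.7778² / (2 × 7.000) = 163.272 / 14.000 = 11.662 m.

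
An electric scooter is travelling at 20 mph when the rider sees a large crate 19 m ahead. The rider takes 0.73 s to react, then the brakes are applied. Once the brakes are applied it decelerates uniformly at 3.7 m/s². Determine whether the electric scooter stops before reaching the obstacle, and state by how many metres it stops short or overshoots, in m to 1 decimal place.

Yes — it stops 1.7 m short of the obstacle

20 mph × 0.44704 = 8.9408 m/s.
Reaction distance = 8.9408 × 0.73 = 6.527 m.
Braking distance = v²/(2a) = 79.938 / 7.400 = 10.802 m.
Total stopping distance = 6.527 + 10.802 = 17.329 m, vs 19 m available — it stops with 19 − 17.329 = 1.671 m to spare.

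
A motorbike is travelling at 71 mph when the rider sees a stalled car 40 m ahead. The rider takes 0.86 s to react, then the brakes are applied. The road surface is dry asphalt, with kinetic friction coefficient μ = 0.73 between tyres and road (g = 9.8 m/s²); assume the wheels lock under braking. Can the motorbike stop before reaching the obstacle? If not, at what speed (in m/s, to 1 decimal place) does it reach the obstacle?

71 mph × 0.44704 = 31.7398 m/s.
a = μg = 0.73 × 9.8 = 7.154 m/s².
Reaction distance = 31.7398 × 0.86 = 27.296 m.
Braking distance needed to stop: v²/(2a) = 1007.415 / 14.308 = 70.409 m, so total needed = 27.296 + 70.409 = 97.705 m > 40 m — it cannot stop.
Distance remaining when braking begins: 40 − 27.296 = 12.704 m.
v² = v₀² − 2a·d = 1007.415 − 2 × 7.154 × 12.704 = 825.646 m²/s².
v = √825.646 = 28.734 m/s.

No — it strikes the obstacle at 28.7 m/s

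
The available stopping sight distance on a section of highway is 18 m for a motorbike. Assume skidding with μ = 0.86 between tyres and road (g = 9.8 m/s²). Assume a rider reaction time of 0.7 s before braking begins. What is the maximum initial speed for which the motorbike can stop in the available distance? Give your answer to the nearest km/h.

a = μg = 0.86 × 9.8 = 8.428 m/s².
Stopping distance: v·t_r + v²/(2a) = 18 with t_r = 0.7 s and a = 8.428 m/s².
So v² + 11.799 v − 303.41 = 0.
Positive root: v = −a·t_r + √((a·t_r)² + 2a·d) = −5.900 + √(34.810 + 303.41) = 12.4908 m/s.
12.4908 m/s × 3.6 = 44.967 km/h.

Maximum speed ≈ 45 km/h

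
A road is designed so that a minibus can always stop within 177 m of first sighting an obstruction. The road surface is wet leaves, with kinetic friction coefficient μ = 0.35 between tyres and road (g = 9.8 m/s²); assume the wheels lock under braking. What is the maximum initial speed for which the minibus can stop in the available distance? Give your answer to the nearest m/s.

a = μg = 0.35 × 9.8 = 3.430 m/s².
v²/(2a) = d ⇒ v = √(2 × 3.430 × 177) = √1214.22 = 34.8457 m/s.

Maximum speed ≈ 35 m/s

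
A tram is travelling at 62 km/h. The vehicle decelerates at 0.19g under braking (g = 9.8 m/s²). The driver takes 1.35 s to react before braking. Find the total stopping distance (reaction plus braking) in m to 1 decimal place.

62 km/h ÷ 3.6 = 17.2222 m/s.
a = 0.19 × 9.8 = 1.862 m/s².
Reaction distance = v·t_r = 17.2222 × 1.35 = 23.250 m.
Braking distance = v²/(2a) = 17.2222² / (2 × 1.862) = 296.604 / 3.724 = 79.647 m.
Total = 23.250 + 79.647 = 102.897 m.

Total stopping distance ≈ 102.9 m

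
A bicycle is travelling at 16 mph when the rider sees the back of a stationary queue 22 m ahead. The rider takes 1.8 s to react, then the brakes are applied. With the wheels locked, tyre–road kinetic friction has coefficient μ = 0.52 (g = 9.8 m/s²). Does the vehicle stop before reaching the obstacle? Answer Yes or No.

Yes

16 mph × 0.44704 = 7.1526 m/s.
a = μg = 0.52 × 9.8 = 5.096 m/s².
Reaction distance = 7.1526 × 1.8 = 12.875 m.
Braking distance = v²/(2a) = 51.160 / 10.192 = 5.020 m.
Total stopping distance = 12.875 + 5.020 = 17.895 m, vs 22 m available — it stops with 22 − 17.895 = 4.105 m to spare.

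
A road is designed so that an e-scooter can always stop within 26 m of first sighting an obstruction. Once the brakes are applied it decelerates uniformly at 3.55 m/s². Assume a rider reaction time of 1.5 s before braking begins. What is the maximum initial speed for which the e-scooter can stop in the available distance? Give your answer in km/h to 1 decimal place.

Maximum speed ≈ 33.4 km/h

Stopping distance: v·t_r + v²/(2a) = 26 with t_r = 1.5 s and a = 3.550 m/s².
So v² + 10.650 v − 184.60 = 0.
Positive root: v = −a·t_r + √((a·t_r)² + 2a·d) = −5.325 + √(28.356 + 184.60) = 9.2680 m/s.
9.2680 m/s × 3.6 = 33.365 km/h.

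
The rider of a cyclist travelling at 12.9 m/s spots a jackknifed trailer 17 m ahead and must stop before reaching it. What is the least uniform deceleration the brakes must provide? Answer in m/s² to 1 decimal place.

Required deceleration ≈ 4.9 m/s²

v² = 2a·d ⇒ a = v²/(2d) = 12.9000² / (2 × 17.000) = 166.410 / 34.000 = 4.8944 m/s².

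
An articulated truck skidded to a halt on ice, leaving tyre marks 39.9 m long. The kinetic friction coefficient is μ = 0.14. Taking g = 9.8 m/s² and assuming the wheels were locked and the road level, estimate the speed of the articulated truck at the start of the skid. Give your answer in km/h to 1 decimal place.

Initial speed ≈ 37.7 km/h

Deceleration a = μg = 0.14 × 9.8 = 1.372 m/s².
v = √(2a·d) = √(2 × 1.372 × 39.9) = √109.486 = 10.4636 m/s.
= 10.4636 × 3.6 = 37.669 km/h.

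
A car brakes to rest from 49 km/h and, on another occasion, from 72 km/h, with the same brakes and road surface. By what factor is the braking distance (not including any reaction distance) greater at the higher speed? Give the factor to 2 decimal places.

Braking distance d = v²/(2a), so with a fixed, d ∝ v².
Factor = (72/49)² = 1.4694² = 2.1591.

Factor ≈ 2.16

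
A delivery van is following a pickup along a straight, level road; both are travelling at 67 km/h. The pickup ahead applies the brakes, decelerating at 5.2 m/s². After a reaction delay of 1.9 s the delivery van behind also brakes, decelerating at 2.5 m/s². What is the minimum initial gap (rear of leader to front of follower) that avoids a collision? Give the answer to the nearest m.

Minimum gap ≈ 71 m

67 km/h ÷ 3.6 = 18.6111 m/s.
Leader travels v²/(2a_L) = 346.373 / 10.400 = 33.305 m before stopping.
Follower covers v·t_r = 18.6111 × 1.9 = 35.361 m while reacting, then v²/(2a_F) = 346.373 / 5.000 = 69.275 m while braking, for a total of 35.361 + 69.275 = 104.636 m.
Since a_F ≤ a_L and the follower starts braking later, the follower is never slower than the leader, so the closest approach is when both have stopped.
Minimum gap = 104.636 − 33.305 = 71.331 m.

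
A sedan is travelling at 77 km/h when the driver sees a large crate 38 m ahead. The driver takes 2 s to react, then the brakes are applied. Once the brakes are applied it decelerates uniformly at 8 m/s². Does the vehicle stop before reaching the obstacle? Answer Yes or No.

No

77 km/h ÷ 3.6 = 21.3889 m/s.
Reaction distance = 21.3889 × 2 = 42.778 m.
Braking distance = v²/(2a) = 457.485 / 16.000 = 28.593 m.
Total stopping distance = 42.778 + 28.593 = 71.371 m, vs 38 m available — it cannot stop in time and overshoots by 71.371 − 38 = 33.371 m.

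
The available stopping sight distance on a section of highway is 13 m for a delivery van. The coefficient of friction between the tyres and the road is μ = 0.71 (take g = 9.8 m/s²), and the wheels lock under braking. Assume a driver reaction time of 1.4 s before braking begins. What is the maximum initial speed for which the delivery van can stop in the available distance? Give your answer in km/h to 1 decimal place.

Maximum speed ≈ 24.7 km/h

a = μg = 0.71 × 9.8 = 6.958 m/s².
Stopping distance: v·t_r + v²/(2a) = 13 with t_r = 1.4 s and a = 6.958 m/s².
So v² + 19.482 v − 180.91 = 0.
Positive root: v = −a·t_r + √((a·t_r)² + 2a·d) = −9.741 + √(94.887 + 180.91) = 6.8661 m/s.
6.8661 m/s × 3.6 = 24.718 km/h.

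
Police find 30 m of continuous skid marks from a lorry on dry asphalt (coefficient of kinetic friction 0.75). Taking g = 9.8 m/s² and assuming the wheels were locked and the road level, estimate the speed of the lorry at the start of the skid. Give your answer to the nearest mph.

Deceleration a = μg = 0.75 × 9.8 = 7.350 m/s².
v = √(2a·d) = √(2 × 7.350 × 30) = √441.000 = 21.0000 m/s.
= 21.0000 ÷ 0.44704 = 46.976 mph.

Initial speed ≈ 47 mph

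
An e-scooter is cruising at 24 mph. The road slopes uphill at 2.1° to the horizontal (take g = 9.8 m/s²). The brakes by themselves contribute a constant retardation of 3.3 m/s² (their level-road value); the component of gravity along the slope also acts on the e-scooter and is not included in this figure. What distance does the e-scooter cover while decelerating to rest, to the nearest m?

Braking distance ≈ 16 m

24 mph × 0.44704 = 10.7290 m/s.
Gravity along the uphill slope adds to the braking deceleration: a_eff = 3.300 + 9.8·sin 2.1° = 3.300 + 0.359 = 3.659 m/s².
Braking distance = v²/(2a) = 10.7290² / (2 × 3.659) = 115.111 / 7.318 = 15.730 m.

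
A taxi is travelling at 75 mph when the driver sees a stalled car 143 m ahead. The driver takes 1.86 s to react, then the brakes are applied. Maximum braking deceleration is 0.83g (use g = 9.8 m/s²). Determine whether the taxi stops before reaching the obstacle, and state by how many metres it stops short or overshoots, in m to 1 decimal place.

75 mph × 0.44704 = 33.5280 m/s.
a = 0.83 × 9.8 = 8.134 m/s².
Reaction distance = 33.5280 × 1.86 = 62.362 m.
Braking distance = v²/(2a) = 1124.127 / 16.268 = 69.101 m.
Total stopping distance = 62.362 + 69.101 = 131.463 m, vs 143 m available — it stops with 143 − 131.463 = 11.537 m to spare.

Yes — it stops 11.5 m short of the obstacle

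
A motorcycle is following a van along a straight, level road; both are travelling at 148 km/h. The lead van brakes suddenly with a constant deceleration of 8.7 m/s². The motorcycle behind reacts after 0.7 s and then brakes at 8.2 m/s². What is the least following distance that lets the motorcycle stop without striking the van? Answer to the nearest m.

148 km/h ÷ 3.6 = 41.1111 m/s.
Leader travels v²/(2a_L) = 1690.123 / 17.400 = 97.134 m before stopping.
Follower covers v·t_r = 41.1111 × 0.7 = 28.778 m while reacting, then v²/(2a_F) = 1690.123 / 16.400 = 103.056 m while braking, for a total of 28.778 + 103.056 = 131.834 m.
Since a_F ≤ a_L and the follower starts braking later, the follower is never slower than the leader, so the closest approach is when both have stopped.
Minimum gap = 131.834 − 97.134 = 34.700 m.

Minimum gap ≈ 35 m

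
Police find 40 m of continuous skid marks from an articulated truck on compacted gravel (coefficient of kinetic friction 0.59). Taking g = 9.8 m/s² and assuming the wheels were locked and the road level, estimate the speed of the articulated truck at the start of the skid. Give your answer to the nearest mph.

Deceleration a = μg = 0.59 × 9.8 = 5.782 m/s².
v = √(2a·d) = √(2 × 5.782 × 40) = √462.560 = 21.5072 m/s.
= 21.5072 ÷ 0.44704 = 48.110 mph.

Initial speed ≈ 48 mph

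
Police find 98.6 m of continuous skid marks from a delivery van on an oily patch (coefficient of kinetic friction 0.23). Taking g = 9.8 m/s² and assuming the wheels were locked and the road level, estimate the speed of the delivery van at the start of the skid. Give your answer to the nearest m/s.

Initial speed ≈ 21 m/s

Deceleration a = μg = 0.23 × 9.8 = 2.254 m/s².
v = √(2a·d) = √(2 × 2.254 × 98.6) = √444.489 = 21.0829 m/s.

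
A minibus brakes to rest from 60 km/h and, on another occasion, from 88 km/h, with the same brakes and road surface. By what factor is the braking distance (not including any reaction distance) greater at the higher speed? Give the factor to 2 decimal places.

Factor ≈ 2.15

Braking distance d = v²/(2a), so with a fixed, d ∝ v².
Factor = (88/60)² = 1.4667² = 2.1512.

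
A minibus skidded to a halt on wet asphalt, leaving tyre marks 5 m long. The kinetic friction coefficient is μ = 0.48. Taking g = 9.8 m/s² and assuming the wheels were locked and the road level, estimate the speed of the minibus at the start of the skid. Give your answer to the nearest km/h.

Deceleration a = μg = 0.48 × 9.8 = 4.704 m/s².
v = √(2a·d) = √(2 × 4.704 × 5) = √47.040 = 6.8586 m/s.
= 6.8586 × 3.6 = 24.691 km/h.

Initial speed ≈ 25 km/h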